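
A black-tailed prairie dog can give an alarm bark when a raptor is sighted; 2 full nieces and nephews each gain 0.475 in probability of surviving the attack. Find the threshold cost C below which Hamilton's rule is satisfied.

0.2375

r to a full niece or nephew = 0.25 (full aunt/uncle↔niece/nephew: two paths of length 3 through the shared grandparent pair: r = 2·(1/2)^3 = 1/4).
Hamilton's rule: n·r·B > C, so the trait is favored while C < n·r·B = 2·0.25·0.475 = 0.2375.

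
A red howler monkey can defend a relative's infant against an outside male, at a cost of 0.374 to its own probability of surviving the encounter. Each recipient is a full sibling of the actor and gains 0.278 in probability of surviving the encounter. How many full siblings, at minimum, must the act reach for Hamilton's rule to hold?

r to a full sibling = 0.5 (full sibs share both parents — two paths of length 2: r = 2·(1/2)^2 = 1/2).
Hamilton's rule: n·r·B > C  ⇒  n > C/(r·B) = 0.374/(0.5·0.278) = 2.691.
The smallest integer exceeding 2.691 is 3.

3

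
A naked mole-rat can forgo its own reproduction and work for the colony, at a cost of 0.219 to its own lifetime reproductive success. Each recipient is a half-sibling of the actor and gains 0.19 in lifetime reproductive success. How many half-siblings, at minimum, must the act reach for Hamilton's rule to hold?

r to a half-sibling = 0.25 (half-sibs share one parent — one path of length 2: r = (1/2)^2 = 1/4).
Hamilton's rule: n·r·B > C  ⇒  n > C/(r·B) = 0.219/(0.25·0.19) = 4.611.
The smallest integer exceeding 4.611 is 5.

5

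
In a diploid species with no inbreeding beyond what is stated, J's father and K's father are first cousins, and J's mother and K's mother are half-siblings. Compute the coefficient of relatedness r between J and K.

Independent pedigree routes through distinct common ancestors add.
J and K are related in two ways: second cousins through their fathers (r = 1/32) and half first cousins through their mothers (r = 1/16).
r = 1/32 + 1/16 = 3/32 = 0.09375.

0.09375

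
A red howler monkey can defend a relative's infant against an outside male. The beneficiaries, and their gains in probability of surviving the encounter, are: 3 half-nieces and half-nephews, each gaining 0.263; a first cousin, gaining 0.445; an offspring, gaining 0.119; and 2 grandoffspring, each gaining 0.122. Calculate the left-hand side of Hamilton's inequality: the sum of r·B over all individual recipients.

r to a half-niece or half-nephew = 1/8 (half-aunt/uncle↔niece/nephew: one path of length 3: r = (1/2)^3 = 1/8).
r to a first cousin = 1/8 (first cousins share one grandparent pair — two paths of length 4: r = 2·(1/2)^4 = 1/8).
r to an offspring = 1/2 (one parent–offspring link: r = (1/2)^1 = 1/2).
r to a grandoffspring = 0.25 (two parent–offspring links: r = (1/2)^2 = 1/4).
Summing one r·B term per recipient: 3·0.125·0.263 + 1·0.125·0.445 + 1·0.5·0.119 + 2·0.25·0.122 = 0.27475.

0.27475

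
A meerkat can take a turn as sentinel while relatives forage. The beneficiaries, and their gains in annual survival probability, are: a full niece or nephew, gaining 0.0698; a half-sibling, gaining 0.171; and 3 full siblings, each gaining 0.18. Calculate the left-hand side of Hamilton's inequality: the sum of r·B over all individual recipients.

0.3302

r to a full niece or nephew = 1/4 (full aunt/uncle↔niece/nephew: two paths of length 3 through the shared grandparent pair: r = 2·(1/2)^3 = 1/4).
r to a half-sibling = 1/4 (half-sibs share one parent — one path of length 2: r = (1/2)^2 = 1/4).
r to a full sibling = 0.5 (full sibs share both parents — two paths of length 2: r = 2·(1/2)^2 = 1/2).
Summing one r·B term per recipient: 1·0.25·0.0698 + 1·0.25·0.171 + 3·0.5·0.18 = 0.3302.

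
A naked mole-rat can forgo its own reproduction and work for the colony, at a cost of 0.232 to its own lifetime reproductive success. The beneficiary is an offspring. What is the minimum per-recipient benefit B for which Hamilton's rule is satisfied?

0.464

r to an offspring = 1/2 (one parent–offspring link: r = (1/2)^1 = 1/2).
Hamilton's rule with n recipients of equal r: n·r·B > C, so B > C/(n·r) = 0.232/(1·0.5) = 0.464.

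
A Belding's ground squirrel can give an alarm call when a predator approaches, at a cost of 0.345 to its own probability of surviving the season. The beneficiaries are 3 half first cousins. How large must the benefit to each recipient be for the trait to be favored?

1.84

r to a half first cousin = 1/16 (half first cousins share one grandparent — one path of length 4: r = (1/2)^4 = 1/16).
Hamilton's rule with n recipients of equal r: n·r·B > C, so B > C/(n·r) = 0.345/(3·0.0625) = 1.84.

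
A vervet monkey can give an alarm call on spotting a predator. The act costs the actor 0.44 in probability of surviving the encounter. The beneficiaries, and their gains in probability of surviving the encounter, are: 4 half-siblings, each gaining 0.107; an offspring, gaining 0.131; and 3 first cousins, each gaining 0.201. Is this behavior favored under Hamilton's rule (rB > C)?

No

Hamilton's rule: the trait is favored when the sum of r·B over every recipient exceeds the actor's cost C.
r to a half-sibling = 1/4 (half-sibs share one parent — one path of length 2: r = (1/2)^2 = 1/4).
r to an offspring = 0.5 (one parent–offspring link: r = (1/2)^1 = 1/2).
r to a first cousin = 1/8 (first cousins share one grandparent pair — two paths of length 4: r = 2·(1/2)^4 = 1/8).
Summing one r·B term per recipient: 4·0.25·0.107 + 1·0.5·0.131 + 3·0.125·0.201 = 0.247875.
0.247875 < 0.44: the indirect benefit is less than the cost.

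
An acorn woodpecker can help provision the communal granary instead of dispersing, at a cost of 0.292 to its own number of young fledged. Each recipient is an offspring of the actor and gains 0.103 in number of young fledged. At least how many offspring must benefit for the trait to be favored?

r to an offspring = 1/2 (one parent–offspring link: r = (1/2)^1 = 1/2).
Hamilton's rule: n·r·B > C  ⇒  n > C/(r·B) = 0.292/(0.5·0.103) = 5.67.
The smallest integer exceeding 5.67 is 6.

6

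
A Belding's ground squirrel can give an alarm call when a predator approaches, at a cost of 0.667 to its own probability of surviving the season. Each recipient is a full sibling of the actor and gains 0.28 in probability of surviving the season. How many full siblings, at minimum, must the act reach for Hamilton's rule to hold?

r to a full sibling = 0.5 (full sibs share both parents — two paths of length 2: r = 2·(1/2)^2 = 1/2).
Hamilton's rule: n·r·B > C  ⇒  n > C/(r·B) = 0.667/(0.5·0.28) = 4.764.
The smallest integer exceeding 4.764 is 5.

5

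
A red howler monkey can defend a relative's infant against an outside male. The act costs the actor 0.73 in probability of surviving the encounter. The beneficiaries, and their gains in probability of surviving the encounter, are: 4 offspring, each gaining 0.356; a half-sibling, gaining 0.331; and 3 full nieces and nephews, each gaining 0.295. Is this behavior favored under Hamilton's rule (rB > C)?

Yes

Hamilton's rule: the trait is favored when the sum of r·B over every recipient exceeds the actor's cost C.
r to an offspring = 1/2 (one parent–offspring link: r = (1/2)^1 = 1/2).
r to a half-sibling = 0.25 (half-sibs share one parent — one path of length 2: r = (1/2)^2 = 1/4).
r to a full niece or nephew = 0.25 (full aunt/uncle↔niece/nephew: two paths of length 3 through the shared grandparent pair: r = 2·(1/2)^3 = 1/4).
Summing one r·B term per recipient: 4·0.5·0.356 + 1·0.25·0.331 + 3·0.25·0.295 = 1.016.
1.016 > 0.73: the indirect benefit exceeds the cost.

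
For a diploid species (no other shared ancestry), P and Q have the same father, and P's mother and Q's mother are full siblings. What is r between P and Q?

0.375

Independent pedigree routes through distinct common ancestors add.
P and Q are related in two ways: half-sibs through their shared father (r = 1/4) and first cousins through their mothers (r = 1/8).
r = 1/4 + 1/8 = 0.375.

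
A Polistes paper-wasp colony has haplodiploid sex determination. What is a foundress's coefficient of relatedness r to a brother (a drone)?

Her haploid brother carries none of their father's genes and a random half of their mother's genome; that half matches the maternal half of her own genome with probability 1/2: r = 1/2 · 1/2 = 1/4.

0.25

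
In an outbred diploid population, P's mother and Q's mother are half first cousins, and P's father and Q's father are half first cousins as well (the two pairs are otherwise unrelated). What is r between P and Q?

0.03125

Relatedness sums over independent paths through distinct common ancestors.
P and Q are related in two ways: half second cousins through their mothers (r = 1/64) and half second cousins through their fathers (r = 1/64).
r = 1/64 + 1/64 = 1/32 = 0.03125.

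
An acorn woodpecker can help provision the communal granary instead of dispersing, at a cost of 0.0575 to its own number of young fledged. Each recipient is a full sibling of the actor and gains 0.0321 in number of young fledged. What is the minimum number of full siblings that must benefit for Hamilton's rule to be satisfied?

4

r to a full sibling = 0.5 (full sibs share both parents — two paths of length 2: r = 2·(1/2)^2 = 1/2).
Hamilton's rule: n·r·B > C  ⇒  n > C/(r·B) = 0.0575/(0.5·0.0321) = 3.583.
The smallest integer exceeding 3.583 is 4.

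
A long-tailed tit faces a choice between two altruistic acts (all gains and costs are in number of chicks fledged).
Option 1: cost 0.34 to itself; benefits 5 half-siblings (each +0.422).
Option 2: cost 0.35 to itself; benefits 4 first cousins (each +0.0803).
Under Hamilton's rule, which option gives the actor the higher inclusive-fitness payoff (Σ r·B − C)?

Option 1

Option 1: r to a half-sibling = 0.25.
Option 1: Σ r·B − C = (5·0.25·0.422) − 0.34 = 0.1875.
Option 2: r to a first cousin = 0.125.
Option 2: Σ r·B − C = (4·0.125·0.0803) − 0.35 = -0.30985.
Option 1 has the higher net inclusive-fitness payoff.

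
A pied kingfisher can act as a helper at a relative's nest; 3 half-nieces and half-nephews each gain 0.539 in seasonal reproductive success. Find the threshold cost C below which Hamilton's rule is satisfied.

0.202125

r to a half-niece or half-nephew = 0.125 (half-aunt/uncle↔niece/nephew: one path of length 3: r = (1/2)^3 = 1/8).
Hamilton's rule: n·r·B > C, so the trait is favored while C < n·r·B = 3·0.125·0.539 = 0.202125.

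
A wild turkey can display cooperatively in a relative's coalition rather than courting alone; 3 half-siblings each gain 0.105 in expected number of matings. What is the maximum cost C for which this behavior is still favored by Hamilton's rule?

r to a half-sibling = 1/4 (half-sibs share one parent — one path of length 2: r = (1/2)^2 = 1/4).
Hamilton's rule: n·r·B > C, so the trait is favored while C < n·r·B = 3·0.25·0.105 = 0.07875.

0.07875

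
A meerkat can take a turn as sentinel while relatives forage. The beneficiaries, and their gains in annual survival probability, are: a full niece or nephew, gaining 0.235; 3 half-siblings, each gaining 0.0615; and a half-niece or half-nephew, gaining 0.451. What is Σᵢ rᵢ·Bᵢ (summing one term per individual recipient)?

0.16125

r to a full niece or nephew = 0.25 (full aunt/uncle↔niece/nephew: two paths of length 3 through the shared grandparent pair: r = 2·(1/2)^3 = 1/4).
r to a half-sibling = 1/4 (half-sibs share one parent — one path of length 2: r = (1/2)^2 = 1/4).
r to a half-niece or half-nephew = 1/8 (half-aunt/uncle↔niece/nephew: one path of length 3: r = (1/2)^3 = 1/8).
Summing one r·B term per recipient: 1·0.25·0.235 + 3·0.25·0.0615 + 1·0.125·0.451 = 0.16125.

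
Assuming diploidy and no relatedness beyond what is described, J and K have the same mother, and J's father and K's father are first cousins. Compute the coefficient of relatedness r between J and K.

0.28125

Relatedness sums over independent paths through distinct common ancestors.
J and K are related in two ways: half-sibs through their shared mother (r = 1/4) and second cousins through their fathers (r = 1/32).
r = 1/4 + 1/32 = 0.28125.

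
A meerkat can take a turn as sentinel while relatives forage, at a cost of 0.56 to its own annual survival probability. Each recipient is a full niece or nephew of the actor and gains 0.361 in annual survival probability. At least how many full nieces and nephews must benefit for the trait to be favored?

7

r to a full niece or nephew = 0.25 (full aunt/uncle↔niece/nephew: two paths of length 3 through the shared grandparent pair: r = 2·(1/2)^3 = 1/4).
Hamilton's rule: n·r·B > C  ⇒  n > C/(r·B) = 0.56/(0.25·0.361) = 6.205.
The smallest integer exceeding 6.205 is 7.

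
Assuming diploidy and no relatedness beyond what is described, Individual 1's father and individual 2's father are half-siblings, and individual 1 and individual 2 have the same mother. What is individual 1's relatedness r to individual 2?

0.3125

With two independent routes of shared ancestry, r is the sum of the two contributions.
Individual 1 and individual 2 are related in two ways: half first cousins through their fathers (r = 1/16) and half-sibs through their shared mother (r = 1/4).
r = 1/16 + 1/4 = 5/16 = 0.3125.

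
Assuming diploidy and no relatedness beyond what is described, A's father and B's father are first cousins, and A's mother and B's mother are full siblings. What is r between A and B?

0.15625

With two independent routes of shared ancestry, r is the sum of the two contributions.
A and B are related in two ways: second cousins through their fathers (r = 1/32) and first cousins through their mothers (r = 1/8).
r = 1/32 + 1/8 = 0.15625.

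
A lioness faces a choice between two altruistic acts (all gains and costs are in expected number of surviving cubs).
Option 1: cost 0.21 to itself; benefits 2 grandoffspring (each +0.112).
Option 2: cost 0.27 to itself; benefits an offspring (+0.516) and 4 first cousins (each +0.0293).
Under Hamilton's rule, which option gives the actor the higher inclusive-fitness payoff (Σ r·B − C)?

Option 1: r to a grandoffspring = 0.25.
Option 1: Σ r·B − C = (2·0.25·0.112) − 0.21 = -0.154.
Option 2: r to an offspring = 0.5.
Option 2: r to a first cousin = 0.125.
Option 2: Σ r·B − C = (1·0.5·0.516 + 4·0.125·0.0293) − 0.27 = 0.00265.
Option 2 has the higher net inclusive-fitness payoff.

Option 2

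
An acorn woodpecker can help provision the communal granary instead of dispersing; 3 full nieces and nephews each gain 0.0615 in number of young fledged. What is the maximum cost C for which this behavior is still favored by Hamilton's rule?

0.046125

r to a full niece or nephew = 0.25 (full aunt/uncle↔niece/nephew: two paths of length 3 through the shared grandparent pair: r = 2·(1/2)^3 = 1/4).
Hamilton's rule: n·r·B > C, so the trait is favored while C < n·r·B = 3·0.25·0.0615 = 0.046125.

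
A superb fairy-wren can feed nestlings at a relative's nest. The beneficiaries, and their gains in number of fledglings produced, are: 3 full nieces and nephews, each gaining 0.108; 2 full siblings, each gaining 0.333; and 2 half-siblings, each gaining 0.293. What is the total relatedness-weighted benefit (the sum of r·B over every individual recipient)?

0.5605

r to a full niece or nephew = 0.25 (full aunt/uncle↔niece/nephew: two paths of length 3 through the shared grandparent pair: r = 2·(1/2)^3 = 1/4).
r to a full sibling = 0.5 (full sibs share both parents — two paths of length 2: r = 2·(1/2)^2 = 1/2).
r to a half-sibling = 1/4 (half-sibs share one parent — one path of length 2: r = (1/2)^2 = 1/4).
Summing one r·B term per recipient: 3·0.25·0.108 + 2·0.5·0.333 + 2·0.25·0.293 = 0.5605.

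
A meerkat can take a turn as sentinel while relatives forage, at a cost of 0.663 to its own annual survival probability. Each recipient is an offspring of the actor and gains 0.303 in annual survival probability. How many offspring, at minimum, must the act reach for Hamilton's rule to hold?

r to an offspring = 0.5 (one parent–offspring link: r = (1/2)^1 = 1/2).
Hamilton's rule: n·r·B > C  ⇒  n > C/(r·B) = 0.663/(0.5·0.303) = 4.376.
The smallest integer exceeding 4.376 is 5.

5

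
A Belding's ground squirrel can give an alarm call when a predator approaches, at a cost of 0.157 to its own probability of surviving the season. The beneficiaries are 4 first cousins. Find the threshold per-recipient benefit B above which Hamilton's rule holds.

r to a first cousin = 1/8 (first cousins share one grandparent pair — two paths of length 4: r = 2·(1/2)^4 = 1/8).
Hamilton's rule with n recipients of equal r: n·r·B > C, so B > C/(n·r) = 0.157/(4·0.125) = 0.314.

0.314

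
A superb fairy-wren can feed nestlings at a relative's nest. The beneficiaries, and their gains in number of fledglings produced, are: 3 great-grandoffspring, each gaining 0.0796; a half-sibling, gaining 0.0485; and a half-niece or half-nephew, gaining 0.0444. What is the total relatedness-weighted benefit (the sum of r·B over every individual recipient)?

r to a great-grandoffspring = 1/8 (three parent–offspring links: r = (1/2)^3 = 1/8).
r to a half-sibling = 1/4 (half-sibs share one parent — one path of length 2: r = (1/2)^2 = 1/4).
r to a half-niece or half-nephew = 0.125 (half-aunt/uncle↔niece/nephew: one path of length 3: r = (1/2)^3 = 1/8).
Summing one r·B term per recipient: 3·0.125·0.0796 + 1·0.25·0.0485 + 1·0.125·0.0444 = 0.047525.

0.047525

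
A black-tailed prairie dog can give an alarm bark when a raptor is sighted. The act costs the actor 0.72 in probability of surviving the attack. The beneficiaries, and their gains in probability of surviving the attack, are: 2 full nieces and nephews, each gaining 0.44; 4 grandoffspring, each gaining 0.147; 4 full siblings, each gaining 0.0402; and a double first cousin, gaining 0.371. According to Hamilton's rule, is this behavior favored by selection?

Hamilton's rule: the trait is favored when the sum of r·B over every recipient exceeds the actor's cost C.
r to a full niece or nephew = 1/4 (full aunt/uncle↔niece/nephew: two paths of length 3 through the shared grandparent pair: r = 2·(1/2)^3 = 1/4).
r to a grandoffspring = 0.25 (two parent–offspring links: r = (1/2)^2 = 1/4).
r to a full sibling = 1/2 (full sibs share both parents — two paths of length 2: r = 2·(1/2)^2 = 1/2).
r to a double first cousin = 0.25 (double first cousins share both grandparent pairs — four paths of length 4: r = 4·(1/2)^4 = 1/4).
Summing one r·B term per recipient: 2·0.25·0.44 + 4·0.25·0.147 + 4·0.5·0.0402 + 1·0.25·0.371 = 0.54015.
0.54015 < 0.72: the indirect benefit is less than the cost.

No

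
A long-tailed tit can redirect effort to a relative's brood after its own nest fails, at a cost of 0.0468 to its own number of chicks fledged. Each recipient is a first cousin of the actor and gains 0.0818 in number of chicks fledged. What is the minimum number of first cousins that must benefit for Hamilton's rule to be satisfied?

r to a first cousin = 1/8 (first cousins share one grandparent pair — two paths of length 4: r = 2·(1/2)^4 = 1/8).
Hamilton's rule: n·r·B > C  ⇒  n > C/(r·B) = 0.0468/(0.125·0.0818) = 4.577.
The smallest integer exceeding 4.577 is 5.

5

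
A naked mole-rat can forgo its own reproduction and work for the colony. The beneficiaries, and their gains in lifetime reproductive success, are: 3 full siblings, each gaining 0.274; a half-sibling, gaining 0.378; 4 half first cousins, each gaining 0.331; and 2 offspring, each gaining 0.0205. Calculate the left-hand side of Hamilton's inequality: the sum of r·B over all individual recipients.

0.60875

r to a full sibling = 1/2 (full sibs share both parents — two paths of length 2: r = 2·(1/2)^2 = 1/2).
r to a half-sibling = 1/4 (half-sibs share one parent — one path of length 2: r = (1/2)^2 = 1/4).
r to a half first cousin = 0.0625 (half first cousins share one grandparent — one path of length 4: r = (1/2)^4 = 1/16).
r to an offspring = 0.5 (one parent–offspring link: r = (1/2)^1 = 1/2).
Summing one r·B term per recipient: 3·0.5·0.274 + 1·0.25·0.378 + 4·0.0625·0.331 + 2·0.5·0.0205 = 0.60875.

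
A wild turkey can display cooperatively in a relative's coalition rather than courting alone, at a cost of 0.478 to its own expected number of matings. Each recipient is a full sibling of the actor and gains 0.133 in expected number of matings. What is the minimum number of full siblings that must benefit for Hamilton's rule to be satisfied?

8

r to a full sibling = 1/2 (full sibs share both parents — two paths of length 2: r = 2·(1/2)^2 = 1/2).
Hamilton's rule: n·r·B > C  ⇒  n > C/(r·B) = 0.478/(0.5·0.133) = 7.188.
The smallest integer exceeding 7.188 is 8.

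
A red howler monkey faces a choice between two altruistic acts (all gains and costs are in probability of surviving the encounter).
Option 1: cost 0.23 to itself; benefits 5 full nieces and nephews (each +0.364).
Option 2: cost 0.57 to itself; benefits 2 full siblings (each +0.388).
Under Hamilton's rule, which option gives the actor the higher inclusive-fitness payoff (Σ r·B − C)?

Option 1

Option 1: r to a full niece or nephew = 0.25.
Option 1: Σ r·B − C = (5·0.25·0.364) − 0.23 = 0.225.
Option 2: r to a full sibling = 0.5.
Option 2: Σ r·B − C = (2·0.5·0.388) − 0.57 = -0.182.
Option 1 has the higher net inclusive-fitness payoff.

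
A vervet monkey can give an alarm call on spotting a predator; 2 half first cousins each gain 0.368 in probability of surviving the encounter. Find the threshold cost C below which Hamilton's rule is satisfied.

r to a half first cousin = 0.0625 (half first cousins share one grandparent — one path of length 4: r = (1/2)^4 = 1/16).
Hamilton's rule: n·r·B > C, so the trait is favored while C < n·r·B = 2·0.0625·0.368 = 0.046.

0.046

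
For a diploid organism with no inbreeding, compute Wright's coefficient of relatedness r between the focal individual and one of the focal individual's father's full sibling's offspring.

Each parent–offspring link contributes a factor of 1/2, and independent paths through distinct common ancestors add.
First cousins share one grandparent pair — two paths of length 4: r = 2·(1/2)^4 = 1/8.

0.125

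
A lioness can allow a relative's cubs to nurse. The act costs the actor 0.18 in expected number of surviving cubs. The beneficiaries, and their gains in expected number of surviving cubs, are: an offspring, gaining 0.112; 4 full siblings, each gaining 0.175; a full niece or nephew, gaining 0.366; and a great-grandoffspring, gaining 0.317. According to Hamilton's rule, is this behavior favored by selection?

Hamilton's rule: the trait is favored when the sum of r·B over every recipient exceeds the actor's cost C.
r to an offspring = 1/2 (one parent–offspring link: r = (1/2)^1 = 1/2).
r to a full sibling = 1/2 (full sibs share both parents — two paths of length 2: r = 2·(1/2)^2 = 1/2).
r to a full niece or nephew = 0.25 (full aunt/uncle↔niece/nephew: two paths of length 3 through the shared grandparent pair: r = 2·(1/2)^3 = 1/4).
r to a great-grandoffspring = 1/8 (three parent–offspring links: r = (1/2)^3 = 1/8).
Summing one r·B term per recipient: 1·0.5·0.112 + 4·0.5·0.175 + 1·0.25·0.366 + 1·0.125·0.317 = 0.537125.
0.537125 > 0.18: the indirect benefit exceeds the cost.

Yes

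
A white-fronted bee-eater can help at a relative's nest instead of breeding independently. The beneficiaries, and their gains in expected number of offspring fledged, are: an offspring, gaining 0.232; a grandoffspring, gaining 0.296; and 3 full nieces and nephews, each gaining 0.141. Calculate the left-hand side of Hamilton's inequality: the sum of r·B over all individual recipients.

r to an offspring = 1/2 (one parent–offspring link: r = (1/2)^1 = 1/2).
r to a grandoffspring = 1/4 (two parent–offspring links: r = (1/2)^2 = 1/4).
r to a full niece or nephew = 1/4 (full aunt/uncle↔niece/nephew: two paths of length 3 through the shared grandparent pair: r = 2·(1/2)^3 = 1/4).
Summing one r·B term per recipient: 1·0.5·0.232 + 1·0.25·0.296 + 3·0.25·0.141 = 0.29575.

0.29575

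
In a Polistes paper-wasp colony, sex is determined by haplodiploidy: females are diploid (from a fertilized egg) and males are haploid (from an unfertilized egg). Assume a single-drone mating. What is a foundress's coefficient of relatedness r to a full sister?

Haplodiploid full sisters inherit their father's entire haploid genome identically (contributing 1/2) and on average half of their mother's contribution (1/2 · 1/2 = 1/4); r = 1/2 + 1/4 = 3/4.

0.75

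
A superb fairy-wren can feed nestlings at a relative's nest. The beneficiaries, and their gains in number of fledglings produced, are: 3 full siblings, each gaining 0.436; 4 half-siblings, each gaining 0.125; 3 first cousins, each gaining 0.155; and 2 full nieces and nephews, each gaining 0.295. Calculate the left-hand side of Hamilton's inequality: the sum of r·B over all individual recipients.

0.984625

r to a full sibling = 0.5 (full sibs share both parents — two paths of length 2: r = 2·(1/2)^2 = 1/2).
r to a half-sibling = 1/4 (half-sibs share one parent — one path of length 2: r = (1/2)^2 = 1/4).
r to a first cousin = 0.125 (first cousins share one grandparent pair — two paths of length 4: r = 2·(1/2)^4 = 1/8).
r to a full niece or nephew = 0.25 (full aunt/uncle↔niece/nephew: two paths of length 3 through the shared grandparent pair: r = 2·(1/2)^3 = 1/4).
Summing one r·B term per recipient: 3·0.5·0.436 + 4·0.25·0.125 + 3·0.125·0.155 + 2·0.25·0.295 = 0.984625.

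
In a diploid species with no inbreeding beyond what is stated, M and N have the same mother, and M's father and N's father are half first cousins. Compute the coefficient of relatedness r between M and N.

0.265625

Wright's path rule: contributions from independent ancestry routes add.
M and N are related in two ways: half-sibs through their shared mother (r = 1/4) and half second cousins through their fathers (r = 1/64).
r = 1/4 + 1/64 = 17/64 = 0.265625.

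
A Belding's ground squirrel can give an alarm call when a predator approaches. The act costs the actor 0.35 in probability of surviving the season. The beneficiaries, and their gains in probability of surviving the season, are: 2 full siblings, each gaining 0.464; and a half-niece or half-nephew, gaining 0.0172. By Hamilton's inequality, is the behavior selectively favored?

Yes

Hamilton's rule: the trait is favored when the sum of r·B over every recipient exceeds the actor's cost C.
r to a full sibling = 0.5 (full sibs share both parents — two paths of length 2: r = 2·(1/2)^2 = 1/2).
r to a half-niece or half-nephew = 1/8 (half-aunt/uncle↔niece/nephew: one path of length 3: r = (1/2)^3 = 1/8).
Summing one r·B term per recipient: 2·0.5·0.464 + 1·0.125·0.0172 = 0.46615.
0.46615 > 0.35: the indirect benefit exceeds the cost.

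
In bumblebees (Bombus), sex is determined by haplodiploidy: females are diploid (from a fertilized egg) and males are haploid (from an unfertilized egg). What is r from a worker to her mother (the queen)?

0.5

One meiotic link between diploid queen and diploid daughter: r = 1/2.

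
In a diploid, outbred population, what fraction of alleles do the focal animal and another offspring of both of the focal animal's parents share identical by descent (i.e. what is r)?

Each parent–offspring link contributes a factor of 1/2, and independent paths through distinct common ancestors add.
Full sibs share both parents — two paths of length 2: r = 2·(1/2)^2 = 1/2.

0.5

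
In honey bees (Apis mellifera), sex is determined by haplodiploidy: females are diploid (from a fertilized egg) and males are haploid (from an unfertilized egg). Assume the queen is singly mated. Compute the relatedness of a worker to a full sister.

Haplodiploid full sisters inherit their father's entire haploid genome identically (contributing 1/2) and on average half of their mother's contribution (1/2 · 1/2 = 1/4); r = 1/2 + 1/4 = 3/4.

0.75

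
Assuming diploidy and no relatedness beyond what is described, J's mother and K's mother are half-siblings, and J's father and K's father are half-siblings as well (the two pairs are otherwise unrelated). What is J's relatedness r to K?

Independent pedigree routes through distinct common ancestors add.
J and K are related in two ways: half first cousins through their mothers (r = 1/16) and half first cousins through their fathers (r = 1/16).
r = 1/16 + 1/16 = 1/8 = 0.125.

0.125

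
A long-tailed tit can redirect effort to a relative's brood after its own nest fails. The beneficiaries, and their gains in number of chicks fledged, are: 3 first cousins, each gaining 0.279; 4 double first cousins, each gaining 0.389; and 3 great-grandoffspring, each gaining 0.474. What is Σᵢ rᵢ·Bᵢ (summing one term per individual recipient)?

0.671375

r to a first cousin = 1/8 (first cousins share one grandparent pair — two paths of length 4: r = 2·(1/2)^4 = 1/8).
r to a double first cousin = 1/4 (double first cousins share both grandparent pairs — four paths of length 4: r = 4·(1/2)^4 = 1/4).
r to a great-grandoffspring = 1/8 (three parent–offspring links: r = (1/2)^3 = 1/8).
Summing one r·B term per recipient: 3·0.125·0.279 + 4·0.25·0.389 + 3·0.125·0.474 = 0.671375.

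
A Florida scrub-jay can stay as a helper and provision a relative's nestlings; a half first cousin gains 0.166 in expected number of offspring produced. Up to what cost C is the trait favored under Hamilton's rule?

r to a half first cousin = 0.0625 (half first cousins share one grandparent — one path of length 4: r = (1/2)^4 = 1/16).
Hamilton's rule: n·r·B > C, so the trait is favored while C < n·r·B = 1·0.0625·0.166 = 0.010375.

0.010375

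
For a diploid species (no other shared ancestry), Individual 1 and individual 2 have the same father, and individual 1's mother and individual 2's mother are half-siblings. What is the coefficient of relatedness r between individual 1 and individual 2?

0.3125

With two independent routes of shared ancestry, r is the sum of the two contributions.
Individual 1 and individual 2 are related in two ways: half-sibs through their shared father (r = 1/4) and half first cousins through their mothers (r = 1/16).
r = 1/4 + 1/16 = 0.3125.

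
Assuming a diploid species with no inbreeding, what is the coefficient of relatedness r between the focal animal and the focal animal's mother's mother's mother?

Each parent–offspring link contributes a factor of 1/2, and independent paths through distinct common ancestors add.
Three parent–offspring links: r = (1/2)^3 = 1/8.

0.125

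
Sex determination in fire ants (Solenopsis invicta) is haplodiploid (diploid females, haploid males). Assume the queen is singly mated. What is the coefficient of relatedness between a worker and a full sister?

Haplodiploid full sisters inherit their father's entire haploid genome identically (contributing 1/2) and on average half of their mother's contribution (1/2 · 1/2 = 1/4); r = 1/2 + 1/4 = 3/4.

0.75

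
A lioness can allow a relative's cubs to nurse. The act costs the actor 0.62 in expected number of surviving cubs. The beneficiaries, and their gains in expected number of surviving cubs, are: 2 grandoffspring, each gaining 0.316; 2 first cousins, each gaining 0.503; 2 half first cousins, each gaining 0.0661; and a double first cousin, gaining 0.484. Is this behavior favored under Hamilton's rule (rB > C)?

No

Hamilton's rule: the trait is favored when the sum of r·B over every recipient exceeds the actor's cost C.
r to a grandoffspring = 0.25 (two parent–offspring links: r = (1/2)^2 = 1/4).
r to a first cousin = 0.125 (first cousins share one grandparent pair — two paths of length 4: r = 2·(1/2)^4 = 1/8).
r to a half first cousin = 1/16 (half first cousins share one grandparent — one path of length 4: r = (1/2)^4 = 1/16).
r to a double first cousin = 0.25 (double first cousins share both grandparent pairs — four paths of length 4: r = 4·(1/2)^4 = 1/4).
Summing one r·B term per recipient: 2·0.25·0.316 + 2·0.125·0.503 + 2·0.0625·0.0661 + 1·0.25·0.484 = 0.4130125.
0.4130125 < 0.62: the indirect benefit is less than the cost.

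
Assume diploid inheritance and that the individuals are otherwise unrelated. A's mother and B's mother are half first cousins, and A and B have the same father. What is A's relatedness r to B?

Wright's path rule: contributions from independent ancestry routes add.
A and B are related in two ways: half second cousins through their mothers (r = 1/64) and half-sibs through their shared father (r = 1/4).
r = 1/64 + 1/4 = 17/64 = 0.265625.

0.265625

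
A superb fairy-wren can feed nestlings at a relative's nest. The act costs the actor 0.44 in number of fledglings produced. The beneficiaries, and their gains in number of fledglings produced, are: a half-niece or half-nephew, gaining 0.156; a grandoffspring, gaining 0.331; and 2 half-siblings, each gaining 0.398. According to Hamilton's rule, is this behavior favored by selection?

No

Hamilton's rule: the trait is favored when the sum of r·B over every recipient exceeds the actor's cost C.
r to a half-niece or half-nephew = 0.125 (half-aunt/uncle↔niece/nephew: one path of length 3: r = (1/2)^3 = 1/8).
r to a grandoffspring = 1/4 (two parent–offspring links: r = (1/2)^2 = 1/4).
r to a half-sibling = 1/4 (half-sibs share one parent — one path of length 2: r = (1/2)^2 = 1/4).
Summing one r·B term per recipient: 1·0.125·0.156 + 1·0.25·0.331 + 2·0.25·0.398 = 0.30125.
0.30125 < 0.44: the indirect benefit is less than the cost.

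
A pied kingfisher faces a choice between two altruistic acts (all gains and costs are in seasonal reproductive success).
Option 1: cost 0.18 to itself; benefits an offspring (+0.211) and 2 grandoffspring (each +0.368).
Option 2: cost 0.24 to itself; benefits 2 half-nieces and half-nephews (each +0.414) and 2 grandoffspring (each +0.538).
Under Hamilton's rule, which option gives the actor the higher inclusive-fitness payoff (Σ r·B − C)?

Option 1: r to an offspring = 0.5.
Option 1: r to a grandoffspring = 0.25.
Option 1: Σ r·B − C = (1·0.5·0.211 + 2·0.25·0.368) − 0.18 = 0.1095.
Option 2: r to a half-niece or half-nephew = 0.125.
Option 2: r to a grandoffspring = 0.25.
Option 2: Σ r·B − C = (2·0.125·0.414 + 2·0.25·0.538) − 0.24 = 0.1325.
Option 2 has the higher net inclusive-fitness payoff.

Option 2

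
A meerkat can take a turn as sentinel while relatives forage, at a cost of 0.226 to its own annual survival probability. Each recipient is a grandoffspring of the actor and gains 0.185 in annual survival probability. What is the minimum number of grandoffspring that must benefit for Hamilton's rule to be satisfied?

5

r to a grandoffspring = 1/4 (two parent–offspring links: r = (1/2)^2 = 1/4).
Hamilton's rule: n·r·B > C  ⇒  n > C/(r·B) = 0.226/(0.25·0.185) = 4.886.
The smallest integer exceeding 4.886 is 5.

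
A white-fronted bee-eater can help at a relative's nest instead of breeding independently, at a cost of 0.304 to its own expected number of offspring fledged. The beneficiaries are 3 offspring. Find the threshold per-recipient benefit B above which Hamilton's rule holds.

0.2027

r to an offspring = 0.5 (one parent–offspring link: r = (1/2)^1 = 1/2).
Hamilton's rule with n recipients of equal r: n·r·B > C, so B > C/(n·r) = 0.304/(3·0.5) = 0.2027.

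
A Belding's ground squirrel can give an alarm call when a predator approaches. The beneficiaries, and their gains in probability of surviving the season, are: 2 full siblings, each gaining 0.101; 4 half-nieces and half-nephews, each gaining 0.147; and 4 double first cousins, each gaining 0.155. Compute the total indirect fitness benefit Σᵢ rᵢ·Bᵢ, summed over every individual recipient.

r to a full sibling = 1/2 (full sibs share both parents — two paths of length 2: r = 2·(1/2)^2 = 1/2).
r to a half-niece or half-nephew = 1/8 (half-aunt/uncle↔niece/nephew: one path of length 3: r = (1/2)^3 = 1/8).
r to a double first cousin = 1/4 (double first cousins share both grandparent pairs — four paths of length 4: r = 4·(1/2)^4 = 1/4).
Summing one r·B term per recipient: 2·0.5·0.101 + 4·0.125·0.147 + 4·0.25·0.155 = 0.3295.

0.3295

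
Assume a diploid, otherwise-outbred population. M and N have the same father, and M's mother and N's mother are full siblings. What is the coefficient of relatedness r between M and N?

0.375

Independent pedigree routes through distinct common ancestors add.
M and N are related in two ways: half-sibs through their shared father (r = 1/4) and first cousins through their mothers (r = 1/8).
r = 1/4 + 1/8 = 0.375.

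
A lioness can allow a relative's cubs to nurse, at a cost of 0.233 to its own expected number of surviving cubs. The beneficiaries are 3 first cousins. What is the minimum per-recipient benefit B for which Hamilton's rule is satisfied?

0.6213

r to a first cousin = 1/8 (first cousins share one grandparent pair — two paths of length 4: r = 2·(1/2)^4 = 1/8).
Hamilton's rule with n recipients of equal r: n·r·B > C, so B > C/(n·r) = 0.233/(3·0.125) = 0.6213.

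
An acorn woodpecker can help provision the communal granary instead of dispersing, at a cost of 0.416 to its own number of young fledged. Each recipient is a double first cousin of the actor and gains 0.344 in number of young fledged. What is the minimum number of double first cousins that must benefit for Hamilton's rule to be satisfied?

5

r to a double first cousin = 0.25 (double first cousins share both grandparent pairs — four paths of length 4: r = 4·(1/2)^4 = 1/4).
Hamilton's rule: n·r·B > C  ⇒  n > C/(r·B) = 0.416/(0.25·0.344) = 4.837.
The smallest integer exceeding 4.837 is 5.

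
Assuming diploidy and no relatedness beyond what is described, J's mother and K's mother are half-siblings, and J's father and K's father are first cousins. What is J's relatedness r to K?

Relatedness sums over independent paths through distinct common ancestors.
J and K are related in two ways: half first cousins through their mothers (r = 1/16) and second cousins through their fathers (r = 1/32).
r = 1/16 + 1/32 = 3/32 = 0.09375.

0.09375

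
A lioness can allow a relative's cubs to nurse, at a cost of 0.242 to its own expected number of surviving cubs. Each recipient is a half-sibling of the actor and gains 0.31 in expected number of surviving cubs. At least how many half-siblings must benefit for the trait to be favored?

4

r to a half-sibling = 0.25 (half-sibs share one parent — one path of length 2: r = (1/2)^2 = 1/4).
Hamilton's rule: n·r·B > C  ⇒  n > C/(r·B) = 0.242/(0.25·0.31) = 3.123.
The smallest integer exceeding 3.123 is 4.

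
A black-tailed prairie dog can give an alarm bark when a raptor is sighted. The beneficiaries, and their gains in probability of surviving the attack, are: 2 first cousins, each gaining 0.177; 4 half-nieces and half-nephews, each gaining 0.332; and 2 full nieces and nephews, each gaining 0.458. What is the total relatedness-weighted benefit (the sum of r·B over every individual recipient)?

0.43925

r to a first cousin = 0.125 (first cousins share one grandparent pair — two paths of length 4: r = 2·(1/2)^4 = 1/8).
r to a half-niece or half-nephew = 0.125 (half-aunt/uncle↔niece/nephew: one path of length 3: r = (1/2)^3 = 1/8).
r to a full niece or nephew = 1/4 (full aunt/uncle↔niece/nephew: two paths of length 3 through the shared grandparent pair: r = 2·(1/2)^3 = 1/4).
Summing one r·B term per recipient: 2·0.125·0.177 + 4·0.125·0.332 + 2·0.25·0.458 = 0.43925.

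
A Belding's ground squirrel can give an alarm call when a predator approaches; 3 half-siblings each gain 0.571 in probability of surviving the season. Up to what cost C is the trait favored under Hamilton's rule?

0.42825

r to a half-sibling = 1/4 (half-sibs share one parent — one path of length 2: r = (1/2)^2 = 1/4).
Hamilton's rule: n·r·B > C, so the trait is favored while C < n·r·B = 3·0.25·0.571 = 0.42825.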